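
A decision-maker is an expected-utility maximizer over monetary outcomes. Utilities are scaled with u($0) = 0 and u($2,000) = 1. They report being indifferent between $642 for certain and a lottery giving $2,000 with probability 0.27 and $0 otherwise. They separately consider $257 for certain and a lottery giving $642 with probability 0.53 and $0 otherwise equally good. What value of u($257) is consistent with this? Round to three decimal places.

0.143

The first gamble pins u($642): it must equal 0.27·1 + 0.73·0 = 0.27.
The second indifference gives u($257) = 0.53·u($642) + 0.47·u($0) = 0.53·0.27 + 0.47·0.00 = 0.1431.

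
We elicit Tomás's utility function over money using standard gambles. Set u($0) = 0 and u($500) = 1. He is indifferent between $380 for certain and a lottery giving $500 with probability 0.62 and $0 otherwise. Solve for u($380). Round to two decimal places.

0.62

u($380) equals the lottery's expected utility: 0.62·1 + 0.38·0 = 0.62.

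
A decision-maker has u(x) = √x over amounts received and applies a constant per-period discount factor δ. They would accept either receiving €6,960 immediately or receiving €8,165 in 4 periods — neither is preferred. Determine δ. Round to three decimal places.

The payoff in 4 periods is discounted by δ^4, so u(6960) = δ^4·u(8165) and δ^4 = u(6960)/u(8165).
With u(x) = √x: δ^4 = √6960/√8165 = √(6960/8165) = 0.92327.
So δ = 0.92327^(1/4) ≈ 0.980.

δ ≈ 0.980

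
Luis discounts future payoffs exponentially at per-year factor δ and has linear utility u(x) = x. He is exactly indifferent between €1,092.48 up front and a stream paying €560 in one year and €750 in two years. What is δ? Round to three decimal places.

Equating present values: 1092.48 = 560δ + 750δ².
So 750δ² + 560δ − 1092.48 = 0.
By the quadratic formula (taking the positive root), δ = (−560 + √3591040.00) / 1500 ≈ 0.890.

δ ≈ 0.890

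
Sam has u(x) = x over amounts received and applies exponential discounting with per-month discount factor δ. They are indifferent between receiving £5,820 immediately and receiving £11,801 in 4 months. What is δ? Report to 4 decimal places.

Indifference means u(5820) = δ^4 · u(11801), so δ^4 = u(5820)/u(11801).
With u(x) = x: δ^4 = 5820/11801 = 0.49318.
Hence δ = (0.49318)^(1/4) = 0.838014.

δ ≈ 0.8380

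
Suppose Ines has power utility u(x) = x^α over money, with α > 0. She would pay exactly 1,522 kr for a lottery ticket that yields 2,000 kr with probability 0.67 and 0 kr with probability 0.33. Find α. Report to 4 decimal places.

The lottery's expected utility is 0.67·u(2000) + 0.33·u(0) = 0.67·2000^α (since u(0) = 0 for α > 0).
Equating: 1522^α = 0.67·2000^α, i.e. 0.7610^α = 0.67.
Take logs: α = ln 0.67 / ln(1522/2000) ≈ 1.466296.

α ≈ 1.4663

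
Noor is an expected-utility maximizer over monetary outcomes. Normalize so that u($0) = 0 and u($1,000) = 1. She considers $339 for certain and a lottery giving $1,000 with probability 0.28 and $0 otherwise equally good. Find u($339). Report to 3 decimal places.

The indifference gives u($339) = 0.28·u($1,000) + 0.72·u($0) = 0.28·1 + 0.72·0 = 0.28.

0.280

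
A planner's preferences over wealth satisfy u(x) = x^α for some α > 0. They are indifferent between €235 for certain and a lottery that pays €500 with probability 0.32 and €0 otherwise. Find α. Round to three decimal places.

α ≈ 1.509

The lottery's expected utility is 0.32·u(500) + 0.68·u(0) = 0.32·500^α (since u(0) = 0 for α > 0).
Indifference: 235^α = 0.32·500^α, so (235/500)^α = 0.32.
α = ln(0.32) / ln(235/500) = -1.139434/-0.755023 ≈ 1.509.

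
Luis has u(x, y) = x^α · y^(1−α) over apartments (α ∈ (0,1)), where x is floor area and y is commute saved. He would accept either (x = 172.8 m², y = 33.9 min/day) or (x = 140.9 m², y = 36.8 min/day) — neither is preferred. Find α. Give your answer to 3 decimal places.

α ≈ 0.287

Indifference: 172.8^α · 33.9^(1−α) = 140.9^α · 36.8^(1−α).
Taking logs: α·ln 172.8 + (1−α)·ln 33.9 = α·ln 140.9 + (1−α)·ln 36.8, i.e. α·0.204084 = (1−α)·0.082083.
Thus α·(0.286167) = 0.082083, so α = 0.082083/0.286167 ≈ 0.287.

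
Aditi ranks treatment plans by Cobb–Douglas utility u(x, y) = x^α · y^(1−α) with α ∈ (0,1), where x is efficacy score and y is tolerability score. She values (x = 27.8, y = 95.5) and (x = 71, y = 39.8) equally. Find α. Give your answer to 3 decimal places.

The Cobb–Douglas utilities coincide, so 27.8^α·95.5^(1−α) = 71^α·39.8^(1−α).
Rearrange to (27.8/71)^α = (39.8/95.5)^(1−α) and take logs: α·-0.937644 = (1−α)·-0.875259.
So α/(1−α) = (-0.875259)/(-0.937644) = 0.933466, and α = 0.933466/1.933466 ≈ 0.483.

α ≈ 0.483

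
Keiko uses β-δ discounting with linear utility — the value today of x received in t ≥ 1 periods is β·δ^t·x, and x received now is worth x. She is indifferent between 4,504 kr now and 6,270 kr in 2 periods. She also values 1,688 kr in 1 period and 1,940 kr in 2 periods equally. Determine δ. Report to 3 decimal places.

From the later pair, β·δ^1·1688 = β·δ^2·1940; dividing through, δ = 1688/1940 = 0.87010.

δ ≈ 0.870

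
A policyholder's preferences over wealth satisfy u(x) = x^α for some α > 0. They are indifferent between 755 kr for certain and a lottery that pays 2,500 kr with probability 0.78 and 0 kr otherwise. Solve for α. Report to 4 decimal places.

α ≈ 0.2075

EU(lottery) = 0.78·2500^α + 0.22·0 = 0.78·2500^α.
Setting u(755) equal to that: 755^α = 0.78·2500^α ⇒ (755/2500)^α = 0.78.
α = ln(0.78) / ln(755/2500) = -0.2484614/-1.1973283 ≈ 0.2075.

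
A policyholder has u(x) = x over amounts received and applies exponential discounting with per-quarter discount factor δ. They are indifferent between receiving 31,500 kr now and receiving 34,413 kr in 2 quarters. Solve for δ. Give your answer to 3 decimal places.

δ ≈ 0.957

Indifference means u(31500) = δ^2 · u(34413), so δ^2 = u(31500)/u(34413).
With u(x) = x: δ^2 = 31500/34413 = 0.91535.
So δ = 0.91535^(1/2) ≈ 0.957.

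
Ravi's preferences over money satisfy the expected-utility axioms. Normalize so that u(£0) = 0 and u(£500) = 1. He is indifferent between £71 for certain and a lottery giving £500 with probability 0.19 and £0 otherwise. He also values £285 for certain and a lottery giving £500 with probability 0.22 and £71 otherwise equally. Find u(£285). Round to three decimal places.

The first gamble pins u(£71): it must equal 0.19·1 + 0.81·0 = 0.19.
Then u(£285) = 0.22·u(£500) + 0.78·u(£71) = 0.22·1.00 + 0.78·0.19 = 0.3682.

0.368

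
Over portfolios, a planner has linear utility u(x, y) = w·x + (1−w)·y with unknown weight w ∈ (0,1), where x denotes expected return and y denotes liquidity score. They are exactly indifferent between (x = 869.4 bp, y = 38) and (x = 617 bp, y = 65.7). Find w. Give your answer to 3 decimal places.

u(869.4,38) = u(617,65.7) means w·869.4 + (1−w)·38 = w·617 + (1−w)·65.7.
Collecting terms: w·252.4 = (1−w)·27.7.
Hence w = 27.7/(252.4+27.7) = 27.7/280.1 = 0.099.

w = 0.099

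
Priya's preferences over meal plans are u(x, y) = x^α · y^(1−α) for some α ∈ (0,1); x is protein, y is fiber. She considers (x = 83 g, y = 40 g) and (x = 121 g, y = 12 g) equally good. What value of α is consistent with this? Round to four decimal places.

α ≈ 0.7616

Set the two utilities equal: 83^α·40^(1−α) = 121^α·12^(1−α).
Rearrange to (83/121)^α = (12/40)^(1−α) and take logs: α·-0.3769499 = (1−α)·-1.2039728.
With A = -0.3769499 and B = -1.2039728: α·A = (1−α)·B, so α = B/(A+B) = -1.2039728/-1.5809227 ≈ 0.7616.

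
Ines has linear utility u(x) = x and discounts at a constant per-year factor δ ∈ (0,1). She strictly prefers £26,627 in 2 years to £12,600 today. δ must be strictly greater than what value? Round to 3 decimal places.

Comparing present values: 12600 < δ^2·26627.
Dividing by 26627: δ^2 > 0.47320. Both sides are positive, so the square root keeps the direction.
δ > (12600/26627)^(1/2) ≈ 0.688.

δ > 0.688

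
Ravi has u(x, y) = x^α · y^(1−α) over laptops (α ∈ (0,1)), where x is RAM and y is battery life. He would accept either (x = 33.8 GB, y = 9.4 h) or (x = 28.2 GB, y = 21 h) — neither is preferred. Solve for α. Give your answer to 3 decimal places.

α ≈ 0.816

Set the two utilities equal: 33.8^α·9.4^(1−α) = 28.2^α·21^(1−α).
Taking logs: α·ln 33.8 + (1−α)·ln 9.4 = α·ln 28.2 + (1−α)·ln 21, i.e. α·0.181139 = (1−α)·0.803813.
Thus α·(0.984952) = 0.803813, so α = 0.803813/0.984952 ≈ 0.816.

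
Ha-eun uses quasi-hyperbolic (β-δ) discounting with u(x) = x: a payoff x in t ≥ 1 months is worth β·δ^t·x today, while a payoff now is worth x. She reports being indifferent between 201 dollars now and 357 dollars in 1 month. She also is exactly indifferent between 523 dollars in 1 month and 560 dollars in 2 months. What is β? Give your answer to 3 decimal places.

β ≈ 0.603

From the later pair, β·δ^1·523 = β·δ^2·560; dividing through, δ = 523/560 = 0.93393.
Now use the now-vs-future pair: 201 = β·δ·357 gives β = 201/(0.93393·357) ≈ 0.603.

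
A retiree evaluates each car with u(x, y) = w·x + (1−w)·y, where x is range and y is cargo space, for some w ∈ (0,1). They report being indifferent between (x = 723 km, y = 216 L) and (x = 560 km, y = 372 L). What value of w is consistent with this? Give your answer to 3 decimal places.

u(723,216) = u(560,372) means w·723 + (1−w)·216 = w·560 + (1−w)·372.
Rearranging, 163·w − 156·(1−w) = 0.
The marginal rate of substitution is 156/163, so w = 156/(163+156) = 0.489.

w = 0.489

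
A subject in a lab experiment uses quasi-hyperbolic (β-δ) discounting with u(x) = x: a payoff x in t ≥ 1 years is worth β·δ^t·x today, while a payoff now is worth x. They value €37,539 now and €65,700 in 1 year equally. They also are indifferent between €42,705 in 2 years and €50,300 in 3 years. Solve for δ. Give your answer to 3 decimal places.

δ ≈ 0.849

The second indifference involves only future payoffs, so β cancels: β·δ^2·42705 = β·δ^3·50300, giving δ = 42705/50300 = 0.84901.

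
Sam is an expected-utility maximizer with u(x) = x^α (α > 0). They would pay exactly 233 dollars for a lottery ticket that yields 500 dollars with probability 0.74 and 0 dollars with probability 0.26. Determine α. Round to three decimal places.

α ≈ 0.394

EU(lottery) = 0.74·500^α + 0.26·0 = 0.74·500^α.
Setting u(233) equal to that: 233^α = 0.74·500^α ⇒ (233/500)^α = 0.74.
Take logs: α = ln 0.74 / ln(233/500) ≈ 0.39434.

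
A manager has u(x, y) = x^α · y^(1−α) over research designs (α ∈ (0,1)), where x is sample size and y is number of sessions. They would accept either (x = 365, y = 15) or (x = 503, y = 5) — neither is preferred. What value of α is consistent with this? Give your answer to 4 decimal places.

Set the two utilities equal: 365^α·15^(1−α) = 503^α·5^(1−α).
(365/503)^α = (5/15)^(1−α); take logs: α·ln(365/503) = (1−α)·ln(5/15), i.e. α·-0.3206928 = (1−α)·-1.0986123.
Thus α·(-1.4193051) = -1.0986123, so α = -1.0986123/-1.4193051 ≈ 0.7740.

α ≈ 0.7740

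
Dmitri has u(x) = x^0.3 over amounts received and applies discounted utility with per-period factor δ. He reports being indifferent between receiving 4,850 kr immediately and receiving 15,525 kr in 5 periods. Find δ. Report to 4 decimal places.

Indifference means u(4850) = δ^5 · u(15525), so δ^5 = u(4850)/u(15525).
Since u(x) = x^0.3, δ^5 = (4850/15525)^0.3 = 0.31240^0.3 = 0.70536.
Hence δ = (0.70536)^(1/5) = 0.932573.

δ ≈ 0.9326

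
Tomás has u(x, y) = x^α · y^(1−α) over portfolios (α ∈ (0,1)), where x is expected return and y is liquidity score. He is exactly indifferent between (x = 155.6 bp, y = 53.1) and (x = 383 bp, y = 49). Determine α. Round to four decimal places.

α ≈ 0.0819

Set the two utilities equal: 155.6^α·53.1^(1−α) = 383^α·49^(1−α).
(155.6/383)^α = (49/53.1)^(1−α); take logs: α·ln(155.6/383) = (1−α)·ln(49/53.1), i.e. α·-0.9007464 = (1−α)·-0.0803566.
Thus α·(-0.9811030) = -0.0803566, so α = -0.0803566/-0.9811030 ≈ 0.0819.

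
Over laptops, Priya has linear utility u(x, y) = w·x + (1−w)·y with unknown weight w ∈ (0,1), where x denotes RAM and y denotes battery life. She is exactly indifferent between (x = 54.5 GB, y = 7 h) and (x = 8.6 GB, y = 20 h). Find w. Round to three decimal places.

w = 0.221

Indifference: w·54.5 + (1−w)·7 = w·8.6 + (1−w)·20.
w·(54.5−8.6) = (1−w)·(20−7), i.e. w·45.9 = (1−w)·13.
Hence w = 13/(45.9+13) = 13/58.9 = 0.221.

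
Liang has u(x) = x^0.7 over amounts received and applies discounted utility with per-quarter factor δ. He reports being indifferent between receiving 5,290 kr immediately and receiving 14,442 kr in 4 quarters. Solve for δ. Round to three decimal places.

δ ≈ 0.839

Equating discounted utilities: u(5290) = δ^4·u(14442) ⇒ δ^4 = u(5290)/u(14442).
With u(x) = x^0.7: δ^4 = 5290^0.7/14442^0.7 = (5290/14442)^0.7 = 0.49509.
Hence δ = (0.49509)^(1/4) = 0.83882.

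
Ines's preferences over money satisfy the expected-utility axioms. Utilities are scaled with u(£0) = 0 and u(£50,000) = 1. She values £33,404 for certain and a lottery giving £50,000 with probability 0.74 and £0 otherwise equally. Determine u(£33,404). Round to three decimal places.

0.740

The indifference gives u(£33,404) = 0.74·u(£50,000) + 0.26·u(£0) = 0.74·1 + 0.26·0 = 0.74.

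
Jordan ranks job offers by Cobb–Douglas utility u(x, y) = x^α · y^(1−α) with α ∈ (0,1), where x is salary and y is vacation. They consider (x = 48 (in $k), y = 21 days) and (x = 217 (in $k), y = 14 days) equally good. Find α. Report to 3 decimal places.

Indifference: 48^α · 21^(1−α) = 217^α · 14^(1−α).
(48/217)^α = (14/21)^(1−α); take logs: α·ln(48/217) = (1−α)·ln(14/21), i.e. α·-1.508696 = (1−α)·-0.405465.
Thus α·(-1.914161) = -0.405465, so α = -0.405465/-1.914161 ≈ 0.212.

α ≈ 0.212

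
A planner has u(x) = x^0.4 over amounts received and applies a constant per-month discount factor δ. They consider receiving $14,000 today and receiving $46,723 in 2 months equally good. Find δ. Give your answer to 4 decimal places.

δ ≈ 0.7858

Equating discounted utilities: u(14000) = δ^2·u(46723) ⇒ δ^2 = u(14000)/u(46723).
With u(x) = x^0.4: δ^2 = 14000^0.4/46723^0.4 = (14000/46723)^0.4 = 0.61750.
Hence δ = (0.61750)^(1/2) = 0.785813.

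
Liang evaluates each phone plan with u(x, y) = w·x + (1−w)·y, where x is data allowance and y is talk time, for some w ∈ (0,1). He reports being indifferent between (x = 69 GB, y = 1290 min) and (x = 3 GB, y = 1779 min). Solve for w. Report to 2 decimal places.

Equating utilities: w·69 + (1−w)·1290 = w·3 + (1−w)·1779.
Collecting terms: w·66 = (1−w)·489.
So w/(1−w) = 489/66 = 7.4091, giving w = 489/(66+489) = 0.88.

w = 0.88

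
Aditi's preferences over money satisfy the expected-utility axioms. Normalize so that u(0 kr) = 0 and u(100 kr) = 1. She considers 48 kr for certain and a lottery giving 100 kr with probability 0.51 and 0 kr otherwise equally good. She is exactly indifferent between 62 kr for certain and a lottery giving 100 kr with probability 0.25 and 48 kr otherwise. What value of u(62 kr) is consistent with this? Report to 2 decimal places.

0.63

The first gamble pins u(48 kr): it must equal 0.51·1 + 0.49·0 = 0.51.
Chaining: u(62 kr) = 0.25·1.00 + 0.75·0.51 = 0.6325.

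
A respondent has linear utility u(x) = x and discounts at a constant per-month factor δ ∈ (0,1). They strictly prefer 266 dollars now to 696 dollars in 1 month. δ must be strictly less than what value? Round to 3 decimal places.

δ < 0.382

The preference means 266 > δ·696.
So δ < 266/696 = 0.38218.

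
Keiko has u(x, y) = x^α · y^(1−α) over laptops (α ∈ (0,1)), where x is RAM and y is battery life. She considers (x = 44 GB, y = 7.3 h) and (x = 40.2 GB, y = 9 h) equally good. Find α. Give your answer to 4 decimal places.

Indifference: 44^α · 7.3^(1−α) = 40.2^α · 9^(1−α).
Rearrange to (44/40.2)^α = (9/7.3)^(1−α) and take logs: α·0.0903226 = (1−α)·0.2093502.
So α/(1−α) = (0.2093502)/(0.0903226) = 2.3178053, and α = 2.3178053/3.3178053 ≈ 0.6986.

α ≈ 0.6986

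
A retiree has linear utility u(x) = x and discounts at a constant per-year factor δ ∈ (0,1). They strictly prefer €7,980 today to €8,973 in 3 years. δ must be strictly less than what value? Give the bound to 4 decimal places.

δ < 0.9617

The preference means 7980 > δ^3·8973.
Dividing by 8973: δ^3 < 0.88933. Both sides are positive, so the cube root keeps the direction.
δ < (7980/8973)^(1/3) ≈ 0.9617.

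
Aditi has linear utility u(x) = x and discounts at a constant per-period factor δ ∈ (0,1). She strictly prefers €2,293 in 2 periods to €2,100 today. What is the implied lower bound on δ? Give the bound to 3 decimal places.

δ > 0.957

The preference means 2100 < δ^2·2293.
Hence δ^2 > 2100/2293 = 0.91583, and x ↦ x^(1/2) is increasing on (0,∞).
δ > 0.91583^(1/2) = 0.957.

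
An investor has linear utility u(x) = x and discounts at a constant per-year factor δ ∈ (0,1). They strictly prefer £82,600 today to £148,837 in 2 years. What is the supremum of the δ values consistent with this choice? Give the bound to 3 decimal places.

Comparing present values: 82600 > δ^2·148837.
Dividing by 148837: δ^2 < 0.55497. Both sides are positive, so the square root keeps the direction.
δ < (82600/148837)^(1/2) ≈ 0.745.

δ < 0.745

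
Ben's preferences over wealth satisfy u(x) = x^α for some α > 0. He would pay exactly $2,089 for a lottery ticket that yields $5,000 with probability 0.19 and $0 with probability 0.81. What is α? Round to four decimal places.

α ≈ 1.9029

EU(lottery) = 0.19·5000^α + 0.81·0 = 0.19·5000^α.
Setting u(2089) equal to that: 2089^α = 0.19·5000^α ⇒ (2089/5000)^α = 0.19.
Take logs: α = ln 0.19 / ln(2089/5000) ≈ 1.902866.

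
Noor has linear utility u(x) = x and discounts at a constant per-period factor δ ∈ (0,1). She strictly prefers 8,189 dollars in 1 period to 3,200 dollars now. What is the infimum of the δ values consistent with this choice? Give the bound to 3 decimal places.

δ > 0.391

Under u(x) = x this choice says 3200 < δ·8189.
Dividing through by 8189 gives δ > 0.39077.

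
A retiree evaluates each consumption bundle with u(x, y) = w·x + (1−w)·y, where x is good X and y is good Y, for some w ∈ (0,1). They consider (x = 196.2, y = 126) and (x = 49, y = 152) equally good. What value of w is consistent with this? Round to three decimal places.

Equating utilities: w·196.2 + (1−w)·126 = w·49 + (1−w)·152.
Rearranging, 147.2·w − 26·(1−w) = 0.
Hence w = 26/(147.2+26) = 26/173.2 = 0.150.

w = 0.150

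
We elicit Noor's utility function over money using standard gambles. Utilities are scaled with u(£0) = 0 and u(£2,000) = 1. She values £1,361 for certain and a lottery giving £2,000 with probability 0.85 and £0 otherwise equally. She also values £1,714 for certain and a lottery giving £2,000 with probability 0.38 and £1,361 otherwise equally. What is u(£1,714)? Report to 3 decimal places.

0.907

First, u(£1,361) = 0.85·u(£2,000) + 0.15·u(£0) = 0.85.
The second indifference gives u(£1,714) = 0.38·u(£2,000) + 0.62·u(£1,361) = 0.38·1.00 + 0.62·0.85 = 0.9070.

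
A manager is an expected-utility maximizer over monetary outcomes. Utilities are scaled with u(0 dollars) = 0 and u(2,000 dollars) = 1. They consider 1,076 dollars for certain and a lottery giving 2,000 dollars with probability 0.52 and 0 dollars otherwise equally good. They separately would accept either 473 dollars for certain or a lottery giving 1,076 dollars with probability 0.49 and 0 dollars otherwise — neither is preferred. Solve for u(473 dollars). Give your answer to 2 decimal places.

0.25

First, u(1,076 dollars) = 0.52·u(2,000 dollars) + 0.48·u(0 dollars) = 0.52.
The second indifference gives u(473 dollars) = 0.49·u(1,076 dollars) + 0.51·u(0 dollars) = 0.49·0.52 + 0.51·0.00 = 0.2548.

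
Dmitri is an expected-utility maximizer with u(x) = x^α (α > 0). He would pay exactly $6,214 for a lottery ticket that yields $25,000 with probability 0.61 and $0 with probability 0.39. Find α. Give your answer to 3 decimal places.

Since u(0) = 0, the lottery's EU is 0.61·25000^α.
Indifference: 6214^α = 0.61·25000^α, so (6214/25000)^α = 0.61.
α = ln(0.61) / ln(6214/25000) = -0.494296/-1.392071 ≈ 0.355.

α ≈ 0.355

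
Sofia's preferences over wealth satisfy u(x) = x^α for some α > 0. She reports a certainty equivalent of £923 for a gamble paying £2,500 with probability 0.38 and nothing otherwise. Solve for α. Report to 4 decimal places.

EU(lottery) = 0.38·2500^α + 0.62·0 = 0.38·2500^α.
Equating: 923^α = 0.38·2500^α, i.e. 0.3692^α = 0.38.
Take logs: α = ln 0.38 / ln(923/2500) ≈ 0.971064.

α ≈ 0.9711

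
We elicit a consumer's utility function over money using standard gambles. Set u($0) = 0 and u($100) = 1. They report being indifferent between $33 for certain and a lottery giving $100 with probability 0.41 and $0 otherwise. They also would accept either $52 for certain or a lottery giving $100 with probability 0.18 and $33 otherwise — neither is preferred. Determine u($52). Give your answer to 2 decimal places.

The first gamble pins u($33): it must equal 0.41·1 + 0.59·0 = 0.41.
Then u($52) = 0.18·u($100) + 0.82·u($33) = 0.18·1.00 + 0.82·0.41 = 0.5162.

0.52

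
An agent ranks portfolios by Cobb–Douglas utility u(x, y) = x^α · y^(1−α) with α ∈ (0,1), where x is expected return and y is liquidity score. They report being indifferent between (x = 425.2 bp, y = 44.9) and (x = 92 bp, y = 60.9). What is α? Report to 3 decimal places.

α ≈ 0.166

Indifference: 425.2^α · 44.9^(1−α) = 92^α · 60.9^(1−α).
Taking logs: α·ln 425.2 + (1−α)·ln 44.9 = α·ln 92 + (1−α)·ln 60.9, i.e. α·1.530771 = (1−α)·0.304795.
With A = 1.530771 and B = 0.304795: α·A = (1−α)·B, so α = B/(A+B) = 0.304795/1.835566 ≈ 0.166.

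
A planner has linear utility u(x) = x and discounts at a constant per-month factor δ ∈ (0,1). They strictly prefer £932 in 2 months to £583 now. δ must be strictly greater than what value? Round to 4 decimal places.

Comparing present values: 583 < δ^2·932.
Dividing by 932: δ^2 > 0.62554. Both sides are positive, so the square root keeps the direction.
δ > 0.62554^(1/2) = 0.7909.

δ > 0.7909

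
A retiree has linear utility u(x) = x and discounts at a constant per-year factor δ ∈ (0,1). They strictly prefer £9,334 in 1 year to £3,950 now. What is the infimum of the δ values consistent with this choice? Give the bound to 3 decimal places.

δ > 0.423

Under u(x) = x this choice says 3950 < δ·9334.
So δ > 3950/9334 = 0.42318.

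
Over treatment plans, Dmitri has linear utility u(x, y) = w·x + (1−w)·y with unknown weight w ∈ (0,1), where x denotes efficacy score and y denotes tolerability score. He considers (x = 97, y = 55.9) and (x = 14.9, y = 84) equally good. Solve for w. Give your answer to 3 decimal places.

u(97,55.9) = u(14.9,84) means w·97 + (1−w)·55.9 = w·14.9 + (1−w)·84.
Rearranging, 82.1·w − 28.1·(1−w) = 0.
The marginal rate of substitution is 28.1/82.1, so w = 28.1/(82.1+28.1) = 0.255.

w = 0.255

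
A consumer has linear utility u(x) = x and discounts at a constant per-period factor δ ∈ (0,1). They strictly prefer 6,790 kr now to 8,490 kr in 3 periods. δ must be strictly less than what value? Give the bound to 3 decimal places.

Comparing present values: 6790 > δ^3·8490.
Dividing by 8490: δ^3 < 0.79976. Both sides are positive, so the cube root keeps the direction.
δ < 0.79976^(1/3) = 0.928.

δ < 0.928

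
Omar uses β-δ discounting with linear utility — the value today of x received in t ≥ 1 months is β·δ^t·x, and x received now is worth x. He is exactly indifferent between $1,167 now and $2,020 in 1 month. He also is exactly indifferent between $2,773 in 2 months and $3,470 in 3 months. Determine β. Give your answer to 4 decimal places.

β ≈ 0.7229

The second indifference involves only future payoffs, so β cancels: β·δ^2·2773 = β·δ^3·3470, giving δ = 2773/3470 = 0.79914.
The first indifference: 1167 = β·δ·2020, so β = 1167/(δ·2020) = 1167/(0.79914·2020) ≈ 0.7229.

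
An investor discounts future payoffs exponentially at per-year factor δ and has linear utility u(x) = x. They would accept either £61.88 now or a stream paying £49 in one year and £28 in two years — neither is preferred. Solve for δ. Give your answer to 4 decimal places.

Equating present values: 61.88 = 49δ + 28δ².
That is, 28δ² + 49δ − 61.88 = 0, a quadratic in δ.
By the quadratic formula (taking the positive root), δ = (−49 + √9331.56) / 56 ≈ 0.8500.

δ ≈ 0.8500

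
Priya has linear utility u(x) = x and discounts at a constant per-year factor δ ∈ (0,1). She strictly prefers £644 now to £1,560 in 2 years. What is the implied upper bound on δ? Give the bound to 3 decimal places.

The preference means 644 > δ^2·1560.
So δ^2 < 644/1560 = 0.41282; taking the square root of both positive sides preserves the inequality.
δ < (644/1560)^(1/2) ≈ 0.643.

δ < 0.643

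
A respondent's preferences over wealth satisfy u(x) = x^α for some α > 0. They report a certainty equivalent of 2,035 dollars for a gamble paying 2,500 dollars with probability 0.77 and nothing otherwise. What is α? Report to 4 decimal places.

α ≈ 1.2700

Since u(0) = 0, the lottery's EU is 0.77·2500^α.
Indifference: 2035^α = 0.77·2500^α, so (2035/2500)^α = 0.77.
Take logs: α = ln 0.77 / ln(2035/2500) ≈ 1.270025.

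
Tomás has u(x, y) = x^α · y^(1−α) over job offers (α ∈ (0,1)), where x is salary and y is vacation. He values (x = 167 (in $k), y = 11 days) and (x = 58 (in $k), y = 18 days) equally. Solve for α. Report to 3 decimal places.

α ≈ 0.318

The Cobb–Douglas utilities coincide, so 167^α·11^(1−α) = 58^α·18^(1−α).
(167/58)^α = (18/11)^(1−α); take logs: α·ln(167/58) = (1−α)·ln(18/11), i.e. α·1.057551 = (1−α)·0.492476.
With A = 1.057551 and B = 0.492476: α·A = (1−α)·B, so α = B/(A+B) = 0.492476/1.550027 ≈ 0.318.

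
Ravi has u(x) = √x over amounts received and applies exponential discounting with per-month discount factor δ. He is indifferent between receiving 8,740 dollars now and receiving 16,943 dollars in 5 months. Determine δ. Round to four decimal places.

δ ≈ 0.9359

Equating discounted utilities: u(8740) = δ^5·u(16943) ⇒ δ^5 = u(8740)/u(16943).
Since u(x) = √x, δ^5 = √(8740/16943) = 0.71823.
So δ = 0.71823^(1/5) ≈ 0.9359.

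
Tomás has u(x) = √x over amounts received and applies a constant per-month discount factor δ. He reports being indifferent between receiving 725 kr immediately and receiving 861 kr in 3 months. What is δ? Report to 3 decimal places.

δ ≈ 0.972

Equating discounted utilities: u(725) = δ^3·u(861) ⇒ δ^3 = u(725)/u(861).
Since u(x) = √x, δ^3 = √(725/861) = 0.91763.
Taking the cube root: δ = 0.91763^(1/3) ≈ 0.972.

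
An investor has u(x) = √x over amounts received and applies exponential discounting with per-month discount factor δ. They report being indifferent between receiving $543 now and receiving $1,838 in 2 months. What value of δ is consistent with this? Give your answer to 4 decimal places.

δ ≈ 0.7372

Equating discounted utilities: u(543) = δ^2·u(1838) ⇒ δ^2 = u(543)/u(1838).
With u(x) = √x: δ^2 = √543/√1838 = √(543/1838) = 0.54353.
Taking the square root: δ = 0.54353^(1/2) ≈ 0.7372.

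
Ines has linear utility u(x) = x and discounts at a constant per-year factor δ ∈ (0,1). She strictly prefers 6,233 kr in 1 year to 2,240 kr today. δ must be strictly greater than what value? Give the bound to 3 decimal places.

Comparing present values: 2240 < δ·6233.
Dividing through by 6233 gives δ > 0.35938.

δ > 0.359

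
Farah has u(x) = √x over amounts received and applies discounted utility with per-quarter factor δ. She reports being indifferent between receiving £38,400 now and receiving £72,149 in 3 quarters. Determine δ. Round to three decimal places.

The payoff in 3 quarters is discounted by δ^3, so u(38400) = δ^3·u(72149) and δ^3 = u(38400)/u(72149).
With u(x) = √x: δ^3 = √38400/√72149 = √(38400/72149) = 0.72954.
So δ = 0.72954^(1/3) ≈ 0.900.

δ ≈ 0.900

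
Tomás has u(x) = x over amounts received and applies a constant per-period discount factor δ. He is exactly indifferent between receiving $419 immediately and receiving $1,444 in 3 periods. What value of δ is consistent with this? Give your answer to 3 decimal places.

Equating discounted utilities: u(419) = δ^3·u(1444) ⇒ δ^3 = u(419)/u(1444).
With u(x) = x: δ^3 = 419/1444 = 0.29017.
So δ = 0.29017^(1/3) ≈ 0.662.

δ ≈ 0.662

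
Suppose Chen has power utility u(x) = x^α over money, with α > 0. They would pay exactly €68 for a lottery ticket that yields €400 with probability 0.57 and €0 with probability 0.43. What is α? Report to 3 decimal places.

The lottery's expected utility is 0.57·u(400) + 0.43·u(0) = 0.57·400^α (since u(0) = 0 for α > 0).
Equating: 68^α = 0.57·400^α, i.e. 0.1700^α = 0.57.
Taking logs: α·ln(68/400) = ln(0.57), so α = -0.562119 / -1.771957 ≈ 0.317.

α ≈ 0.317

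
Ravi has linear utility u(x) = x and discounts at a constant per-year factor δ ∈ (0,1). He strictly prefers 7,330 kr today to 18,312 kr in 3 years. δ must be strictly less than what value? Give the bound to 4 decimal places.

Under u(x) = x this choice says 7330 > δ^3·18312.
Hence δ^3 < 7330/18312 = 0.40028, and x ↦ x^(1/3) is increasing on (0,∞).
δ < (7330/18312)^(1/3) ≈ 0.7370.

δ < 0.7370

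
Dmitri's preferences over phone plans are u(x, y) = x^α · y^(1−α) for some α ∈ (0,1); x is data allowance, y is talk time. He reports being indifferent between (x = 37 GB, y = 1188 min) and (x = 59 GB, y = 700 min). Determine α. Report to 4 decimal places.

α ≈ 0.5313

Set the two utilities equal: 37^α·1188^(1−α) = 59^α·700^(1−α).
Taking logs: α·ln 37 + (1−α)·ln 1188 = α·ln 59 + (1−α)·ln 700, i.e. α·-0.4666195 = (1−α)·-0.5289462.
With A = -0.4666195 and B = -0.5289462: α·A = (1−α)·B, so α = B/(A+B) = -0.5289462/-0.9955657 ≈ 0.5313.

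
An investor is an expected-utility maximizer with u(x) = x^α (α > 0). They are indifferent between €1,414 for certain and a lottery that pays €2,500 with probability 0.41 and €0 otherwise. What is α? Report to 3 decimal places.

α ≈ 1.565

Since u(0) = 0, the lottery's EU is 0.41·2500^α.
Equating: 1414^α = 0.41·2500^α, i.e. 0.5656^α = 0.41.
Take logs: α = ln 0.41 / ln(1414/2500) ≈ 1.56457.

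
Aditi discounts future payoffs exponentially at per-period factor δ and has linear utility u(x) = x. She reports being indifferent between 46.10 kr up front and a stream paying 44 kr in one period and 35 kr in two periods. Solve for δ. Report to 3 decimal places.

δ ≈ 0.680

Present value of the stream is 44·δ + 35·δ². Indifference gives 44δ + 35δ² = 46.10.
Rearranged: 35δ² + 44δ − 46.10 = 0.
By the quadratic formula (taking the positive root), δ = (−44 + √8390.00) / 70 ≈ 0.680.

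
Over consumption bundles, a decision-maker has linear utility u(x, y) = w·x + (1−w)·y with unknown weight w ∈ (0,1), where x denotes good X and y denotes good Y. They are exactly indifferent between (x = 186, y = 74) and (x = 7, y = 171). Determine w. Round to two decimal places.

Indifference: w·186 + (1−w)·74 = w·7 + (1−w)·171.
w·(186−7) = (1−w)·(171−74), i.e. w·179 = (1−w)·97.
So w/(1−w) = 97/179 = 0.5419, giving w = 97/(179+97) = 0.35.

w = 0.35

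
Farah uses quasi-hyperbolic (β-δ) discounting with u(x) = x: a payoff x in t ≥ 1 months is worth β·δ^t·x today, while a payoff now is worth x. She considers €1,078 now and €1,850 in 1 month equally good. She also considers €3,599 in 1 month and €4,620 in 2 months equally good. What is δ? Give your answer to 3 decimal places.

Both payoffs in the second observation are in the future, so β drops out: δ^1·3599 = δ^2·4620 ⇒ δ = 3599/4620 = 0.77900.

δ ≈ 0.779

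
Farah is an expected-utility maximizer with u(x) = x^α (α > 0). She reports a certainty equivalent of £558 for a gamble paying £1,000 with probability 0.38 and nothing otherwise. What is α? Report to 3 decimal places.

α ≈ 1.659

The lottery's expected utility is 0.38·u(1000) + 0.62·u(0) = 0.38·1000^α (since u(0) = 0 for α > 0).
Indifference: 558^α = 0.38·1000^α, so (558/1000)^α = 0.38.
Take logs: α = ln 0.38 / ln(558/1000) ≈ 1.65854.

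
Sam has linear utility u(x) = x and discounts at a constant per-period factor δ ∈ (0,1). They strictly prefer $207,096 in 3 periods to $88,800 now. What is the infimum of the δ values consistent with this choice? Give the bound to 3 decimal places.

Comparing present values: 88800 < δ^3·207096.
So δ^3 > 88800/207096 = 0.42879; taking the cube root of both positive sides preserves the inequality.
δ > 0.42879^(1/3) = 0.754.

δ > 0.754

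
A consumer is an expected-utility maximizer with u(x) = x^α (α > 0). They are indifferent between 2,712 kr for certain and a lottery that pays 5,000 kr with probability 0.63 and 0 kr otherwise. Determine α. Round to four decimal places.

Since u(0) = 0, the lottery's EU is 0.63·5000^α.
Indifference: 2712^α = 0.63·5000^α, so (2712/5000)^α = 0.63.
Take logs: α = ln 0.63 / ln(2712/5000) ≈ 0.755267.

α ≈ 0.7553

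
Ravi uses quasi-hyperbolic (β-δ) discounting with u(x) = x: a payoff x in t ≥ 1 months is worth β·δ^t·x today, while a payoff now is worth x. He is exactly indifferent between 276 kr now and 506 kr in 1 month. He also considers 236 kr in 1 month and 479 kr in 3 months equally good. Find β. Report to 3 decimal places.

β ≈ 0.777

The second indifference involves only future payoffs, so β cancels: β·δ^1·236 = β·δ^3·479, giving δ^2 = 236/479 = 0.49269, so δ = 0.70192.
Now use the now-vs-future pair: 276 = β·δ·506 gives β = 276/(0.70192·506) ≈ 0.777.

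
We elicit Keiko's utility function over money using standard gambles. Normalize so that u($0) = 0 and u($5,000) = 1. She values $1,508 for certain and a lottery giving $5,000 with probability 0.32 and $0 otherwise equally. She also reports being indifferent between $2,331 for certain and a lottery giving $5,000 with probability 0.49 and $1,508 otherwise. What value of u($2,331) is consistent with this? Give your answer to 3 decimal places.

From the first indifference, u($1,508) = 0.32·u($5,000) + 0.68·u($0) = 0.32·1 + 0.68·0 = 0.32.
Then u($2,331) = 0.49·u($5,000) + 0.51·u($1,508) = 0.49·1.00 + 0.51·0.32 = 0.6532.

0.653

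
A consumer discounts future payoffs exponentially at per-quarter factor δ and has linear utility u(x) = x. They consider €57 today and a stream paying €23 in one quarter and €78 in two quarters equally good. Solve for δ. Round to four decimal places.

δ ≈ 0.7200

Equating present values: 57 = 23δ + 78δ².
Rearranged: 78δ² + 23δ − 57 = 0.
The positive root is δ = [−23 + √(23² + 4·78·57)] / (2·78) = (−23 + 135.326)/156 ≈ 0.7200.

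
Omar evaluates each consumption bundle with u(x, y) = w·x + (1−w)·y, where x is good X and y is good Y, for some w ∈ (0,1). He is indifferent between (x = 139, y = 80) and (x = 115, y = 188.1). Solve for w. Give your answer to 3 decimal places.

Indifference: w·139 + (1−w)·80 = w·115 + (1−w)·188.1.
w·(139−115) = (1−w)·(188.1−80), i.e. w·24 = (1−w)·108.1.
The marginal rate of substitution is 108.1/24, so w = 108.1/(24+108.1) = 0.818.

w = 0.818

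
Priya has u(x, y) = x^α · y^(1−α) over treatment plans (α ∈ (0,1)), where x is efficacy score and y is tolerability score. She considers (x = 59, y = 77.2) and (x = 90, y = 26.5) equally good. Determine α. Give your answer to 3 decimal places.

α ≈ 0.717

The Cobb–Douglas utilities coincide, so 59^α·77.2^(1−α) = 90^α·26.5^(1−α).
Rearrange to (59/90)^α = (26.5/77.2)^(1−α) and take logs: α·-0.422272 = (1−α)·-1.069255.
With A = -0.422272 and B = -1.069255: α·A = (1−α)·B, so α = B/(A+B) = -1.069255/-1.491527 ≈ 0.717.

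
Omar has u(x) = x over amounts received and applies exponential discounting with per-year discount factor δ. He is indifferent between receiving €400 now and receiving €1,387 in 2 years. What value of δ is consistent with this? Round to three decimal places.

Indifference means u(400) = δ^2 · u(1387), so δ^2 = u(400)/u(1387).
With u(x) = x: δ^2 = 400/1387 = 0.28839.
Hence δ = (0.28839)^(1/2) = 0.53702.

δ ≈ 0.537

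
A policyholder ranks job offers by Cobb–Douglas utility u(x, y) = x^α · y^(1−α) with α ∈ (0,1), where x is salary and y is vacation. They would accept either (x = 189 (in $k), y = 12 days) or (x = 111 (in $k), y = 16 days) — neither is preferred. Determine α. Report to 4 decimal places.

α ≈ 0.3509

Indifference: 189^α · 12^(1−α) = 111^α · 16^(1−α).
Rearrange to (189/111)^α = (16/12)^(1−α) and take logs: α·0.5322168 = (1−α)·0.2876821.
So α/(1−α) = (0.2876821)/(0.5322168) = 0.5405355, and α = 0.5405355/1.5405355 ≈ 0.3509.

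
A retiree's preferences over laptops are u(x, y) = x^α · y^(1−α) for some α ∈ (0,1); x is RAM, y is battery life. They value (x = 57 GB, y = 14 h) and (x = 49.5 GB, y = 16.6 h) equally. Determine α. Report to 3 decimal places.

α ≈ 0.547

Set the two utilities equal: 57^α·14^(1−α) = 49.5^α·16.6^(1−α).
Taking logs: α·ln 57 + (1−α)·ln 14 = α·ln 49.5 + (1−α)·ln 16.6, i.e. α·0.141079 = (1−α)·0.170345.
With A = 0.141079 and B = 0.170345: α·A = (1−α)·B, so α = B/(A+B) = 0.170345/0.311424 ≈ 0.547.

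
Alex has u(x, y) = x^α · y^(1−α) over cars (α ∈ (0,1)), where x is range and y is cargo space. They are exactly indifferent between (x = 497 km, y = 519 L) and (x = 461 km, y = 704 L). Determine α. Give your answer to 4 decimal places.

The Cobb–Douglas utilities coincide, so 497^α·519^(1−α) = 461^α·704^(1−α).
Rearrange to (497/461)^α = (704/519)^(1−α) and take logs: α·0.0751920 = (1−α)·0.3048745.
Thus α·(0.3800665) = 0.3048745, so α = 0.3048745/0.3800665 ≈ 0.8022.

α ≈ 0.8022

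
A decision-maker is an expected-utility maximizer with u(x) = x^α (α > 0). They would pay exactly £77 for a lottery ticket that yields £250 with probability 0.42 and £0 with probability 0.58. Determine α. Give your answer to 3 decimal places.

EU(lottery) = 0.42·250^α + 0.58·0 = 0.42·250^α.
Setting u(77) equal to that: 77^α = 0.42·250^α ⇒ (77/250)^α = 0.42.
Taking logs: α·ln(77/250) = ln(0.42), so α = -0.867501 / -1.177655 ≈ 0.737.

α ≈ 0.737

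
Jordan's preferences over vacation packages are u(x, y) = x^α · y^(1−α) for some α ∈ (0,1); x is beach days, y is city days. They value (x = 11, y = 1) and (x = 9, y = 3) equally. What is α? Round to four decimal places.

Indifference: 11^α · 1^(1−α) = 9^α · 3^(1−α).
Rearrange to (11/9)^α = (3/1)^(1−α) and take logs: α·0.2006707 = (1−α)·1.0986123.
With A = 0.2006707 and B = 1.0986123: α·A = (1−α)·B, so α = B/(A+B) = 1.0986123/1.2992830 ≈ 0.8456.

α ≈ 0.8456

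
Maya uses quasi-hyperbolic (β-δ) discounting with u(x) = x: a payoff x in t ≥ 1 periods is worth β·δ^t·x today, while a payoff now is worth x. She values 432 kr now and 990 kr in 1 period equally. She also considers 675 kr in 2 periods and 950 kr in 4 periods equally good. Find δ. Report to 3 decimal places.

δ ≈ 0.843

From the later pair, β·δ^2·675 = β·δ^4·950; dividing through, δ^2 = 675/950 = 0.71053, so δ = 0.84293.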